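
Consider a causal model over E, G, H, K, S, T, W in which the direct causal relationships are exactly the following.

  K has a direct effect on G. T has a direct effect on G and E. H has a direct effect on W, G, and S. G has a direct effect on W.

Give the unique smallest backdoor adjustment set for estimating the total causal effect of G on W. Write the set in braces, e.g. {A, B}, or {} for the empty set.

Variables eligible for adjustment (non-descendants of G, excluding G and W): {E, H, K, S, T}.
Backdoor paths from G to W:
  P1: G <- H -> W
The empty set is not sufficient: P1 (G <- H -> W) has no collider blocking it and no conditioned non-collider, so it is open.
Try {H}:
  P1: blocked at fork node H ∈ conditioning set.
{H} contains no descendant of G and blocks every backdoor path.
No other singleton works — e.g. {K} leaves P1 open — so {H} is the unique smallest valid adjustment set.

{H}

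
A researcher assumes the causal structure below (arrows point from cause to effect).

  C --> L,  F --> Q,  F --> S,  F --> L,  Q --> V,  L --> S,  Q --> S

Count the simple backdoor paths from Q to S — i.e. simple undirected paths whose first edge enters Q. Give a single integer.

A backdoor path from Q to S is any simple undirected path whose first edge points into Q (i.e. leaves Q via a parent).
Parents of Q: {F}.
Enumerating:
  P1: Q <- F -> L -> S
  P2: Q <- F -> S
That exhausts the simple backdoor paths. Count: 2.

2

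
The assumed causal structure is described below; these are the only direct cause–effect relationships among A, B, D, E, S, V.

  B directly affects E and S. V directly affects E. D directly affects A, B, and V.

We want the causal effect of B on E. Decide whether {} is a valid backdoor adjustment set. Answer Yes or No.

No

Backdoor paths from B to E (paths whose first edge points into B):
  P1: B <- D -> V -> E
Condition 1 (no descendant of B in the set): holds — descendants of B are {E, S}; none are in {}.
Condition 2 (every backdoor path blocked by {}):
  P1: open — no interior node is in the conditioning set.
{} does not satisfy the backdoor criterion.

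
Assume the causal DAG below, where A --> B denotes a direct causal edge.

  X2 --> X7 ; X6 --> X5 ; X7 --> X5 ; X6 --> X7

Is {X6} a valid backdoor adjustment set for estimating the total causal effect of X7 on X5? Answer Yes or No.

Backdoor paths from X7 to X5 (paths whose first edge points into X7):
  P1: X7 <- X6 -> X5
Condition 1 (no descendant of X7 in the set): holds — descendants of X7 are {X5}; none are in {X6}.
Condition 2 (every backdoor path blocked by {X6}):
  P1: blocked at fork node X6 ∈ conditioning set.
{X6} satisfies the backdoor criterion.

Yes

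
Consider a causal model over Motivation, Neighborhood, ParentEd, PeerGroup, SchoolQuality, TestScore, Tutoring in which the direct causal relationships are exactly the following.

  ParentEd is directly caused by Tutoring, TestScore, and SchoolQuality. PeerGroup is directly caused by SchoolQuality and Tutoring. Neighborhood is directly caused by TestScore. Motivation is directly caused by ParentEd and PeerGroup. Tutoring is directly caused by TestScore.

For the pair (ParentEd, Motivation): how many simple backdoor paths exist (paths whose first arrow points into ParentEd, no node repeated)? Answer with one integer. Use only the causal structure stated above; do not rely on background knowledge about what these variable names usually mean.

3

A backdoor path from ParentEd to Motivation is any simple undirected path whose first edge points into ParentEd (i.e. leaves ParentEd via a parent).
Parents of ParentEd: {SchoolQuality, TestScore, Tutoring}.
Enumerating:
  P1: ParentEd <- TestScore -> Tutoring -> PeerGroup -> Motivation
  P2: ParentEd <- SchoolQuality -> PeerGroup -> Motivation
  P3: ParentEd <- Tutoring -> PeerGroup -> Motivation
That exhausts the simple backdoor paths. Count: 3.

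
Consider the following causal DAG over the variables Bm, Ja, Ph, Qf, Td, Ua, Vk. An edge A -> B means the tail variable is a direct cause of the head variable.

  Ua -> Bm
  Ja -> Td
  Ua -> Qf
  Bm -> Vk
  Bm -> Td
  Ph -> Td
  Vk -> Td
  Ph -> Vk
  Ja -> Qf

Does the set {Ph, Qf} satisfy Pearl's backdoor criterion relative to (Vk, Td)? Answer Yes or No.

No

Backdoor paths from Vk to Td (paths whose first edge points into Vk):
  P1: Vk <- Ph -> Td
  P2: Vk <- Bm <- Ua -> Qf <- Ja -> Td
  P3: Vk <- Bm -> Td
Condition 1 (no descendant of Vk in the set): holds — descendants of Vk are {Td}; none are in {Ph, Qf}.
Condition 2 (every backdoor path blocked by {Ph, Qf}):
  P1: blocked at fork node Ph ∈ conditioning set.
  P2: open — collider(s) Qf are conditioned on (or have a conditioned descendant) and no non-collider on the path is in the set.
  P3: open — no interior node is in the conditioning set.
{Ph, Qf} does not satisfy the backdoor criterion.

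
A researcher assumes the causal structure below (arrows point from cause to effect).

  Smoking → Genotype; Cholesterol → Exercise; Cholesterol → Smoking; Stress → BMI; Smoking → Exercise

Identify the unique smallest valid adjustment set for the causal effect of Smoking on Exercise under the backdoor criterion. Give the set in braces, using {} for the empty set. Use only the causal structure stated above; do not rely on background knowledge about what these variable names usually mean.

{Cholesterol}

Variables eligible for adjustment (non-descendants of Smoking, excluding Smoking and Exercise): {BMI, Cholesterol, Stress}.
Backdoor paths from Smoking to Exercise:
  P1: Smoking <- Cholesterol -> Exercise
The empty set is not sufficient: P1 (Smoking <- Cholesterol -> Exercise) has no collider blocking it and no conditioned non-collider, so it is open.
Try {Cholesterol}:
  P1: blocked at fork node Cholesterol ∈ conditioning set.
{Cholesterol} contains no descendant of Smoking and blocks every backdoor path.
No other singleton works — e.g. {Stress} leaves P1 open — so {Cholesterol} is the unique smallest valid adjustment set.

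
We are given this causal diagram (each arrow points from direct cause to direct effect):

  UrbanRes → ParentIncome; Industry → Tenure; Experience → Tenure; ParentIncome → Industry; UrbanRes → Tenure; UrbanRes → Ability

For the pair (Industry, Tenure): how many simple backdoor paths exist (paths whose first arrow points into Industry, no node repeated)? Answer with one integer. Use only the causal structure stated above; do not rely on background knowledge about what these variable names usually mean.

1

A backdoor path from Industry to Tenure is any simple undirected path whose first edge points into Industry (i.e. leaves Industry via a parent).
Parents of Industry: {ParentIncome}.
Enumerating:
  P1: Industry <- ParentIncome <- UrbanRes -> Tenure
That exhausts the simple backdoor paths. Count: 1.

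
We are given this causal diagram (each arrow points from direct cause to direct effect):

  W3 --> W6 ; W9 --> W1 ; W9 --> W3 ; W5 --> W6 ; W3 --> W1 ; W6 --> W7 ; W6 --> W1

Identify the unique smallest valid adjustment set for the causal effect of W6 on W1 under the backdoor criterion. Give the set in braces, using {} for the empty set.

Variables eligible for adjustment (non-descendants of W6, excluding W6 and W1): {W3, W5, W9}.
Backdoor paths from W6 to W1:
  P1: W6 <- W3 <- W9 -> W1
  P2: W6 <- W3 -> W1
The empty set is not sufficient: P1 (W6 <- W3 <- W9 -> W1) has no collider blocking it and no conditioned non-collider, so it is open.
Try {W3}:
  P1: blocked at chain node W3 ∈ conditioning set.
  P2: blocked at fork node W3 ∈ conditioning set.
{W3} contains no descendant of W6 and blocks every backdoor path.
No other singleton works — e.g. {W9} leaves P2 open — so {W3} is the unique smallest valid adjustment set.

{W3}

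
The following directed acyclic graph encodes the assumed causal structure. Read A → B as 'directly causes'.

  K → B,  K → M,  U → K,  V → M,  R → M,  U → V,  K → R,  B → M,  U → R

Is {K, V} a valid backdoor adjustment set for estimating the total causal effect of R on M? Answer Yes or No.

Yes

Backdoor paths from R to M (paths whose first edge points into R):
  P1: R <- U -> K -> B -> M
  P2: R <- U -> K -> M
  P3: R <- U -> V -> M
  P4: R <- K <- U -> V -> M
  P5: R <- K -> B -> M
  P6: R <- K -> M
Condition 1 (no descendant of R in the set): holds — descendants of R are {M}; none are in {K, V}.
Condition 2 (every backdoor path blocked by {K, V}):
  P1: blocked at chain node K ∈ conditioning set.
  P2: blocked at chain node K ∈ conditioning set.
  P3: blocked at chain node V ∈ conditioning set.
  P4: blocked at chain node K ∈ conditioning set.
  P5: blocked at fork node K ∈ conditioning set.
  P6: blocked at fork node K ∈ conditioning set.
{K, V} satisfies the backdoor criterion.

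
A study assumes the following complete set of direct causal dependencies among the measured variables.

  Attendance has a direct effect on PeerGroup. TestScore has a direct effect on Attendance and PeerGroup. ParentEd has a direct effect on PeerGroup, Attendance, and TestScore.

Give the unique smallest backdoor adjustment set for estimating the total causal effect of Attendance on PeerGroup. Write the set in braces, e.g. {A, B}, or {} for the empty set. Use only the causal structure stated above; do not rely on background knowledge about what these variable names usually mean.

{ParentEd, TestScore}

Variables eligible for adjustment (non-descendants of Attendance, excluding Attendance and PeerGroup): {ParentEd, TestScore}.
Backdoor paths from Attendance to PeerGroup:
  P1: Attendance <- ParentEd -> TestScore -> PeerGroup
  P2: Attendance <- ParentEd -> PeerGroup
  P3: Attendance <- TestScore <- ParentEd -> PeerGroup
  P4: Attendance <- TestScore -> PeerGroup
The empty set is not sufficient: P1 (Attendance <- ParentEd -> TestScore -> PeerGroup) has no collider blocking it and no conditioned non-collider, so it is open.
Try {ParentEd, TestScore}:
  P1: blocked at fork node ParentEd ∈ conditioning set.
  P2: blocked at fork node ParentEd ∈ conditioning set.
  P3: blocked at chain node TestScore ∈ conditioning set.
  P4: blocked at fork node TestScore ∈ conditioning set.
{ParentEd, TestScore} contains no descendant of Attendance and blocks every backdoor path.
Every element of {ParentEd, TestScore} is needed (dropping ParentEd leaves P2 open; dropping TestScore leaves P4 open), so no proper subset is valid.
Among all size-2 subsets of the eligible variables, only {ParentEd, TestScore} blocks every backdoor path, so it is the unique smallest valid adjustment set.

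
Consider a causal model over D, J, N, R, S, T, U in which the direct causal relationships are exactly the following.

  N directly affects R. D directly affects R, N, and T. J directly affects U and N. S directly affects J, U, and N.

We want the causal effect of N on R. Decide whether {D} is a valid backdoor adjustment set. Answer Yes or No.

Yes

Backdoor paths from N to R (paths whose first edge points into N):
  P1: N <- D -> R
Condition 1 (no descendant of N in the set): holds — descendants of N are {R}; none are in {D}.
Condition 2 (every backdoor path blocked by {D}):
  P1: blocked at fork node D ∈ conditioning set.
{D} satisfies the backdoor criterion.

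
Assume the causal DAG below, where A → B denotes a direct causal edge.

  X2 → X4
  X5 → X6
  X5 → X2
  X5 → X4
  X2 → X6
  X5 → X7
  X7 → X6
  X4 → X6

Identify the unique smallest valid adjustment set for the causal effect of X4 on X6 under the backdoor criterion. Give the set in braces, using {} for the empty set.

Variables eligible for adjustment (non-descendants of X4, excluding X4 and X6): {X2, X5, X7}.
Backdoor paths from X4 to X6:
  P1: X4 <- X5 -> X2 -> X6
  P2: X4 <- X5 -> X7 -> X6
  P3: X4 <- X5 -> X6
  P4: X4 <- X2 <- X5 -> X7 -> X6
  P5: X4 <- X2 <- X5 -> X6
  P6: X4 <- X2 -> X6
The empty set is not sufficient: P1 (X4 <- X5 -> X2 -> X6) has no collider blocking it and no conditioned non-collider, so it is open.
Try {X2, X5}:
  P1: blocked at fork node X5 ∈ conditioning set.
  P2: blocked at fork node X5 ∈ conditioning set.
  P3: blocked at fork node X5 ∈ conditioning set.
  P4: blocked at chain node X2 ∈ conditioning set.
  P5: blocked at chain node X2 ∈ conditioning set.
  P6: blocked at fork node X2 ∈ conditioning set.
{X2, X5} contains no descendant of X4 and blocks every backdoor path.
Every element of {X2, X5} is needed (dropping X2 leaves P6 open; dropping X5 leaves P2 open), so no proper subset is valid.
Among all size-2 subsets of the eligible variables, only {X2, X5} blocks every backdoor path, so it is the unique smallest valid adjustment set.

{X2, X5}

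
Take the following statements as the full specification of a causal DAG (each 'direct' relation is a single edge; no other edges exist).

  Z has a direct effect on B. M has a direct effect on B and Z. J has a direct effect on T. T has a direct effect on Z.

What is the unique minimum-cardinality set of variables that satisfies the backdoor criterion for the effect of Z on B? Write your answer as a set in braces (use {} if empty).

{M}

Variables eligible for adjustment (non-descendants of Z, excluding Z and B): {J, M, T}.
Backdoor paths from Z to B:
  P1: Z <- M -> B
The empty set is not sufficient: P1 (Z <- M -> B) has no collider blocking it and no conditioned non-collider, so it is open.
Try {M}:
  P1: blocked at fork node M ∈ conditioning set.
{M} contains no descendant of Z and blocks every backdoor path.
No other singleton works — e.g. {J} leaves P1 open — so {M} is the unique smallest valid adjustment set.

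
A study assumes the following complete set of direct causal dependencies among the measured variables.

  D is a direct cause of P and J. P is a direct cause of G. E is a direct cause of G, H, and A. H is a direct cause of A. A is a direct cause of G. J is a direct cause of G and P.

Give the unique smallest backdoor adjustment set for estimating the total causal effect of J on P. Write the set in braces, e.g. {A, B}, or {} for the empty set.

Variables eligible for adjustment (non-descendants of J, excluding J and P): {A, D, E, H}.
Backdoor paths from J to P:
  P1: J <- D -> P
The empty set is not sufficient: P1 (J <- D -> P) has no collider blocking it and no conditioned non-collider, so it is open.
Try {D}:
  P1: blocked at fork node D ∈ conditioning set.
{D} contains no descendant of J and blocks every backdoor path.
No other singleton works — e.g. {E} leaves P1 open — so {D} is the unique smallest valid adjustment set.

{D}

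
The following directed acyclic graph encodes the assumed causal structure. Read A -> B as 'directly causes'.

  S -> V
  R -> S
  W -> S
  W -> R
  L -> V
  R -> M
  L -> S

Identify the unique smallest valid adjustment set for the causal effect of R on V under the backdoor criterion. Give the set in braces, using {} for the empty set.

{W}

Variables eligible for adjustment (non-descendants of R, excluding R and V): {L, W}.
Backdoor paths from R to V:
  P1: R <- W -> S <- L -> V
  P2: R <- W -> S -> V
The empty set is not sufficient: P2 (R <- W -> S -> V) has no collider blocking it and no conditioned non-collider, so it is open.
Try {W}:
  P1: blocked at fork node W ∈ conditioning set.
  P2: blocked at fork node W ∈ conditioning set.
{W} contains no descendant of R and blocks every backdoor path.
No other singleton works — e.g. {L} leaves P2 open — so {W} is the unique smallest valid adjustment set.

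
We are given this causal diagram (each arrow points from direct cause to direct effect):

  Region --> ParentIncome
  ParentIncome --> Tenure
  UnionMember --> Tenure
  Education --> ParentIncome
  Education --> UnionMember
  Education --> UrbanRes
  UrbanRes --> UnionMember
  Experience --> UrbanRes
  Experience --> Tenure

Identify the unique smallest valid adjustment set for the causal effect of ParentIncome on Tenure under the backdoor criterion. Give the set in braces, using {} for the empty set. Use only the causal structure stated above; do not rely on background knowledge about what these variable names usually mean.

Variables eligible for adjustment (non-descendants of ParentIncome, excluding ParentIncome and Tenure): {Education, Experience, Region, UnionMember, UrbanRes}.
Backdoor paths from ParentIncome to Tenure:
  P1: ParentIncome <- Education -> UrbanRes <- Experience -> Tenure
  P2: ParentIncome <- Education -> UrbanRes -> UnionMember -> Tenure
  P3: ParentIncome <- Education -> UnionMember <- UrbanRes <- Experience -> Tenure
  P4: ParentIncome <- Education -> UnionMember -> Tenure
The empty set is not sufficient: P2 (ParentIncome <- Education -> UrbanRes -> UnionMember -> Tenure) has no collider blocking it and no conditioned non-collider, so it is open.
Try {Education}:
  P1: blocked at fork node Education ∈ conditioning set.
  P2: blocked at fork node Education ∈ conditioning set.
  P3: blocked at fork node Education ∈ conditioning set.
  P4: blocked at fork node Education ∈ conditioning set.
{Education} contains no descendant of ParentIncome and blocks every backdoor path.
No other singleton works — e.g. {Experience} leaves P2 open — so {Education} is the unique smallest valid adjustment set.

{Education}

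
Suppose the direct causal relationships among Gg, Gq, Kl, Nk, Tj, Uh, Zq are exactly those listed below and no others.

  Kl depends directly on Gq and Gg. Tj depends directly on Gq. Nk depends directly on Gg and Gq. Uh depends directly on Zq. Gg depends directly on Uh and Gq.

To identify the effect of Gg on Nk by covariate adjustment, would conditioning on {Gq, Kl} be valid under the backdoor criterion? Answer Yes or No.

No

Backdoor paths from Gg to Nk (paths whose first edge points into Gg):
  P1: Gg <- Gq -> Nk
Condition 1 (no descendant of Gg in the set): FAILS — Kl is a descendant of Gg.
Condition 2 (every backdoor path blocked by {Gq, Kl}):
  P1: blocked at fork node Gq ∈ conditioning set.
{Gq, Kl} does not satisfy the backdoor criterion.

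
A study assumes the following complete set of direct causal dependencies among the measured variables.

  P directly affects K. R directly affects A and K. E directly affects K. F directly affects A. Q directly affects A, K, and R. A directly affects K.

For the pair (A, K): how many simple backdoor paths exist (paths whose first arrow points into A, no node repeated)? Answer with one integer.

4

A backdoor path from A to K is any simple undirected path whose first edge points into A (i.e. leaves A via a parent).
Parents of A: {F, Q, R}.
Enumerating:
  P1: A <- Q -> R -> K
  P2: A <- Q -> K
  P3: A <- R <- Q -> K
  P4: A <- R -> K
That exhausts the simple backdoor paths. Count: 4.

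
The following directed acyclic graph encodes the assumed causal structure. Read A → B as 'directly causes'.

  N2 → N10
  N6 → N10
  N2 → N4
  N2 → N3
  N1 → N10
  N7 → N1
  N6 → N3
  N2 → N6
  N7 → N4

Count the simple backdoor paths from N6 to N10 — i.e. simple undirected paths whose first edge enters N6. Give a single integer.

2

A backdoor path from N6 to N10 is any simple undirected path whose first edge points into N6 (i.e. leaves N6 via a parent).
Parents of N6: {N2}.
Enumerating:
  P1: N6 <- N2 -> N10
  P2: N6 <- N2 -> N4 <- N7 -> N1 -> N10
That exhausts the simple backdoor paths. Count: 2.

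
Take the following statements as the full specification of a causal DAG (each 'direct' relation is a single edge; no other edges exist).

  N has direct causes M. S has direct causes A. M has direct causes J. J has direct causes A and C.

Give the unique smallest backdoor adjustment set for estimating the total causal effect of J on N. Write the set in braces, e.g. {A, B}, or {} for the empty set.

Variables eligible for adjustment (non-descendants of J, excluding J and N): {A, C, S}.
Backdoor paths from J to N:
  (none)
With no backdoor paths the empty set already satisfies the criterion, and it is trivially minimal.

{}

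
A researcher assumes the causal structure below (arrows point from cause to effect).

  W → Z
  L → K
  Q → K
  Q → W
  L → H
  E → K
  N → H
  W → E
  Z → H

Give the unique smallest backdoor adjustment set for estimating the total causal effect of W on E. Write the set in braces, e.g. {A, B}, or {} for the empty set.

{}

Variables eligible for adjustment (non-descendants of W, excluding W and E): {L, N, Q}.
Backdoor paths from W to E:
  P1: W <- Q -> K <- E
Each backdoor path contains an unconditioned collider, so every path is already blocked with the empty conditioning set:
  P1: blocked at collider K (neither it nor any descendant is in the conditioning set).
The empty set is therefore the unique smallest valid set.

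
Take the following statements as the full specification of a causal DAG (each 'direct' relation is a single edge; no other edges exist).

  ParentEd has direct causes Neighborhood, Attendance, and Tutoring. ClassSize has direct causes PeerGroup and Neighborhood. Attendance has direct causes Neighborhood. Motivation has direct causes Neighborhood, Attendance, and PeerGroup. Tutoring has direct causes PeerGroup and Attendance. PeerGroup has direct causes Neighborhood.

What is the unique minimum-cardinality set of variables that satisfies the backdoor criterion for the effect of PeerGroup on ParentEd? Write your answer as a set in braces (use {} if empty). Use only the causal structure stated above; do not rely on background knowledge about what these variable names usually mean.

{Neighborhood}

Variables eligible for adjustment (non-descendants of PeerGroup, excluding PeerGroup and ParentEd): {Attendance, Neighborhood}.
Backdoor paths from PeerGroup to ParentEd:
  P1: PeerGroup <- Neighborhood -> Attendance -> Tutoring -> ParentEd
  P2: PeerGroup <- Neighborhood -> Attendance -> ParentEd
  P3: PeerGroup <- Neighborhood -> ParentEd
  P4: PeerGroup <- Neighborhood -> Motivation <- Attendance -> Tutoring -> ParentEd
  P5: PeerGroup <- Neighborhood -> Motivation <- Attendance -> ParentEd
The empty set is not sufficient: P1 (PeerGroup <- Neighborhood -> Attendance -> Tutoring -> ParentEd) has no collider blocking it and no conditioned non-collider, so it is open.
Try {Neighborhood}:
  P1: blocked at fork node Neighborhood ∈ conditioning set.
  P2: blocked at fork node Neighborhood ∈ conditioning set.
  P3: blocked at fork node Neighborhood ∈ conditioning set.
  P4: blocked at fork node Neighborhood ∈ conditioning set.
  P5: blocked at fork node Neighborhood ∈ conditioning set.
{Neighborhood} contains no descendant of PeerGroup and blocks every backdoor path.
No other singleton works — e.g. {Attendance} leaves P3 open — so {Neighborhood} is the unique smallest valid adjustment set.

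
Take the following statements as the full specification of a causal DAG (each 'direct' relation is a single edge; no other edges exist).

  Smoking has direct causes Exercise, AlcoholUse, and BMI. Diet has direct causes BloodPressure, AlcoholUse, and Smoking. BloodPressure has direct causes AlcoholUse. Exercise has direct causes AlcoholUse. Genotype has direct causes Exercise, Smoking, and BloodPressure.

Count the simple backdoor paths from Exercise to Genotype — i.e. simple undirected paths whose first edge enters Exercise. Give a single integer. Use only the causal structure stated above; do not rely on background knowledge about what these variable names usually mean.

6

A backdoor path from Exercise to Genotype is any simple undirected path whose first edge points into Exercise (i.e. leaves Exercise via a parent).
Parents of Exercise: {AlcoholUse}.
Enumerating:
  P1: Exercise <- AlcoholUse -> BloodPressure -> Genotype
  P2: Exercise <- AlcoholUse -> BloodPressure -> Diet <- Smoking -> Genotype
  P3: Exercise <- AlcoholUse -> Smoking -> Genotype
  P4: Exercise <- AlcoholUse -> Smoking -> Diet <- BloodPressure -> Genotype
  P5: Exercise <- AlcoholUse -> Diet <- BloodPressure -> Genotype
  P6: Exercise <- AlcoholUse -> Diet <- Smoking -> Genotype
That exhausts the simple backdoor paths. Count: 6.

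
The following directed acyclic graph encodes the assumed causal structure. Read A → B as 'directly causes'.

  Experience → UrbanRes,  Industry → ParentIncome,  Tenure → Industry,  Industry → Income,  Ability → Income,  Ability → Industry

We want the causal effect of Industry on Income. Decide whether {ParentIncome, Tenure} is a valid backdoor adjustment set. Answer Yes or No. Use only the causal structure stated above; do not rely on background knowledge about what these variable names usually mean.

No

Backdoor paths from Industry to Income (paths whose first edge points into Industry):
  P1: Industry <- Ability -> Income
Condition 1 (no descendant of Industry in the set): FAILS — ParentIncome is a descendant of Industry.
Condition 2 (every backdoor path blocked by {ParentIncome, Tenure}):
  P1: open — no interior node is in the conditioning set.
{ParentIncome, Tenure} does not satisfy the backdoor criterion.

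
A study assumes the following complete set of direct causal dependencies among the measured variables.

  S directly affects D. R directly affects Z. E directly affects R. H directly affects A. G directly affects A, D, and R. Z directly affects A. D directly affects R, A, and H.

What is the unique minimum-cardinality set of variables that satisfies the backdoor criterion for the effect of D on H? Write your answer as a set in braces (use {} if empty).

Variables eligible for adjustment (non-descendants of D, excluding D and H): {E, G, S}.
Backdoor paths from D to H:
  P1: D <- G -> R -> Z -> A <- H
  P2: D <- G -> A <- H
Each backdoor path contains an unconditioned collider, so every path is already blocked with the empty conditioning set:
  P1: blocked at collider A (neither it nor any descendant is in the conditioning set).
  P2: blocked at collider A (neither it nor any descendant is in the conditioning set).
The empty set is therefore the unique smallest valid set.

{}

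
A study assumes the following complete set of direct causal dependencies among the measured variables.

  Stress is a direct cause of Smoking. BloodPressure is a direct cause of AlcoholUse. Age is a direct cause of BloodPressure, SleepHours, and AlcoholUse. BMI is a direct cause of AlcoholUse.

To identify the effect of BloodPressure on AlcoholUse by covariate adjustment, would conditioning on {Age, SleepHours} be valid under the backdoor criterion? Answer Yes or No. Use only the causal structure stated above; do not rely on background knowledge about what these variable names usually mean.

Yes

Backdoor paths from BloodPressure to AlcoholUse (paths whose first edge points into BloodPressure):
  P1: BloodPressure <- Age -> AlcoholUse
Condition 1 (no descendant of BloodPressure in the set): holds — descendants of BloodPressure are {AlcoholUse}; none are in {Age, SleepHours}.
Condition 2 (every backdoor path blocked by {Age, SleepHours}):
  P1: blocked at fork node Age ∈ conditioning set.
{Age, SleepHours} satisfies the backdoor criterion.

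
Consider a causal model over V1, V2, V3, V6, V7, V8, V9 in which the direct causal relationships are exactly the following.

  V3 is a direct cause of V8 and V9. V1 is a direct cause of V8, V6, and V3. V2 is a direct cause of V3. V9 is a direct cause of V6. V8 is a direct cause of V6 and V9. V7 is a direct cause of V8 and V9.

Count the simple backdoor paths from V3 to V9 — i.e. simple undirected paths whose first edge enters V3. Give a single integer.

A backdoor path from V3 to V9 is any simple undirected path whose first edge points into V3 (i.e. leaves V3 via a parent).
Parents of V3: {V1, V2}.
Enumerating:
  P1: V3 <- V1 -> V8 <- V7 -> V9
  P2: V3 <- V1 -> V8 -> V9
  P3: V3 <- V1 -> V8 -> V6 <- V9
  P4: V3 <- V1 -> V6 <- V8 <- V7 -> V9
  P5: V3 <- V1 -> V6 <- V8 -> V9
  P6: V3 <- V1 -> V6 <- V9
That exhausts the simple backdoor paths. Count: 6.

6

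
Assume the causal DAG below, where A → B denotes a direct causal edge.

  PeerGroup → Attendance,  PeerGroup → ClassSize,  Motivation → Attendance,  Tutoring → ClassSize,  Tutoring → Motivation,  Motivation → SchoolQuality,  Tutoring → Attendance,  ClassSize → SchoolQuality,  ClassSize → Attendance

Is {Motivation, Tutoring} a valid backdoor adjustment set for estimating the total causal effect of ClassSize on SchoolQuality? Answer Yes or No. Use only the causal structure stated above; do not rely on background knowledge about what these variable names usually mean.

Yes

Backdoor paths from ClassSize to SchoolQuality (paths whose first edge points into ClassSize):
  P1: ClassSize <- PeerGroup -> Attendance <- Tutoring -> Motivation -> SchoolQuality
  P2: ClassSize <- PeerGroup -> Attendance <- Motivation -> SchoolQuality
  P3: ClassSize <- Tutoring -> Motivation -> SchoolQuality
  P4: ClassSize <- Tutoring -> Attendance <- Motivation -> SchoolQuality
Condition 1 (no descendant of ClassSize in the set): holds — descendants of ClassSize are {Attendance, SchoolQuality}; none are in {Motivation, Tutoring}.
Condition 2 (every backdoor path blocked by {Motivation, Tutoring}):
  P1: blocked at collider Attendance (neither it nor any descendant is in the conditioning set).
  P2: blocked at collider Attendance (neither it nor any descendant is in the conditioning set).
  P3: blocked at fork node Tutoring ∈ conditioning set.
  P4: blocked at fork node Tutoring ∈ conditioning set.
{Motivation, Tutoring} satisfies the backdoor criterion.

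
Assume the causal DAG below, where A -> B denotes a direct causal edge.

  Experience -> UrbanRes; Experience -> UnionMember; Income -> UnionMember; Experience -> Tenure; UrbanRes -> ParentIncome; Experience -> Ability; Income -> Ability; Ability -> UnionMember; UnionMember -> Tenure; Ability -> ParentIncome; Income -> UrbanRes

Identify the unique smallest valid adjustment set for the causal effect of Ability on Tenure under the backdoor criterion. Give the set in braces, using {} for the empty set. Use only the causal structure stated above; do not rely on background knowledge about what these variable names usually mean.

{Experience, Income}

Variables eligible for adjustment (non-descendants of Ability, excluding Ability and Tenure): {Experience, Income, UrbanRes}.
Backdoor paths from Ability to Tenure:
  P1: Ability <- Income -> UnionMember <- Experience -> Tenure
  P2: Ability <- Income -> UnionMember -> Tenure
  P3: Ability <- Income -> UrbanRes <- Experience -> UnionMember -> Tenure
  P4: Ability <- Income -> UrbanRes <- Experience -> Tenure
  P5: Ability <- Experience -> UnionMember -> Tenure
  P6: Ability <- Experience -> UrbanRes <- Income -> UnionMember -> Tenure
  P7: Ability <- Experience -> Tenure
The empty set is not sufficient: P2 (Ability <- Income -> UnionMember -> Tenure) has no collider blocking it and no conditioned non-collider, so it is open.
Try {Experience, Income}:
  P1: blocked at fork node Income ∈ conditioning set.
  P2: blocked at fork node Income ∈ conditioning set.
  P3: blocked at fork node Income ∈ conditioning set.
  P4: blocked at fork node Income ∈ conditioning set.
  P5: blocked at fork node Experience ∈ conditioning set.
  P6: blocked at fork node Experience ∈ conditioning set.
  P7: blocked at fork node Experience ∈ conditioning set.
{Experience, Income} contains no descendant of Ability and blocks every backdoor path.
Every element of {Experience, Income} is needed (dropping Experience leaves P5 open; dropping Income leaves P2 open), so no proper subset is valid.
Among all size-2 subsets of the eligible variables, only {Experience, Income} blocks every backdoor path, so it is the unique smallest valid adjustment set.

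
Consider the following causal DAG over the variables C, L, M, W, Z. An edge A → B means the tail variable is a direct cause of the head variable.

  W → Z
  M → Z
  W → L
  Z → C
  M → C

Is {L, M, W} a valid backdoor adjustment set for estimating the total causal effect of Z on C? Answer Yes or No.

Yes

Backdoor paths from Z to C (paths whose first edge points into Z):
  P1: Z <- M -> C
Condition 1 (no descendant of Z in the set): holds — descendants of Z are {C}; none are in {L, M, W}.
Condition 2 (every backdoor path blocked by {L, M, W}):
  P1: blocked at fork node M ∈ conditioning set.
{L, M, W} satisfies the backdoor criterion.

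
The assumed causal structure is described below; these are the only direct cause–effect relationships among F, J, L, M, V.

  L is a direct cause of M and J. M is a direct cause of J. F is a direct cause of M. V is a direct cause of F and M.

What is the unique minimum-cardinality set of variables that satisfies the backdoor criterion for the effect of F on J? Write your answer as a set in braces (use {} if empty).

{V}

Variables eligible for adjustment (non-descendants of F, excluding F and J): {L, V}.
Backdoor paths from F to J:
  P1: F <- V -> M <- L -> J
  P2: F <- V -> M -> J
The empty set is not sufficient: P2 (F <- V -> M -> J) has no collider blocking it and no conditioned non-collider, so it is open.
Try {V}:
  P1: blocked at fork node V ∈ conditioning set.
  P2: blocked at fork node V ∈ conditioning set.
{V} contains no descendant of F and blocks every backdoor path.
No other singleton works — e.g. {L} leaves P2 open — so {V} is the unique smallest valid adjustment set.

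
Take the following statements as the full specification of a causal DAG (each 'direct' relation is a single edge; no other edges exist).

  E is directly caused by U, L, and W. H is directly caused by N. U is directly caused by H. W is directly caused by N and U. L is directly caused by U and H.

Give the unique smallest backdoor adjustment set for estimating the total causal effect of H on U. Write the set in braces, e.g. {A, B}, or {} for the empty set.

Variables eligible for adjustment (non-descendants of H, excluding H and U): {N}.
Backdoor paths from H to U:
  P1: H <- N -> W <- U
  P2: H <- N -> W -> E <- U
  P3: H <- N -> W -> E <- L <- U
Each backdoor path contains an unconditioned collider, so every path is already blocked with the empty conditioning set:
  P1: blocked at collider W (neither it nor any descendant is in the conditioning set).
  P2: blocked at collider E (neither it nor any descendant is in the conditioning set).
  P3: blocked at collider E (neither it nor any descendant is in the conditioning set).
The empty set is therefore the unique smallest valid set.

{}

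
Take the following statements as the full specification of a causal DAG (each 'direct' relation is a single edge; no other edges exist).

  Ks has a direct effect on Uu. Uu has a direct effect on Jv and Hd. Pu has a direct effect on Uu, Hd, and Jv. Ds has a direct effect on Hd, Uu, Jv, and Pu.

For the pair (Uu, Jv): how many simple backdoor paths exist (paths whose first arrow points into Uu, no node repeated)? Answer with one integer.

A backdoor path from Uu to Jv is any simple undirected path whose first edge points into Uu (i.e. leaves Uu via a parent).
Parents of Uu: {Ds, Ks, Pu}.
Enumerating:
  P1: Uu <- Ds -> Pu -> Jv
  P2: Uu <- Ds -> Jv
  P3: Uu <- Ds -> Hd <- Pu -> Jv
  P4: Uu <- Pu <- Ds -> Jv
  P5: Uu <- Pu -> Jv
  P6: Uu <- Pu -> Hd <- Ds -> Jv
That exhausts the simple backdoor paths. Count: 6.

6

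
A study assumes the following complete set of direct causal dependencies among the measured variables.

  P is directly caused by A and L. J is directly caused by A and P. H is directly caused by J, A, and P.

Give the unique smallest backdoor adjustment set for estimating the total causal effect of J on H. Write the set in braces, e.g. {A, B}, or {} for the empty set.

Variables eligible for adjustment (non-descendants of J, excluding J and H): {A, L, P}.
Backdoor paths from J to H:
  P1: J <- A -> P -> H
  P2: J <- A -> H
  P3: J <- P <- A -> H
  P4: J <- P -> H
The empty set is not sufficient: P1 (J <- A -> P -> H) has no collider blocking it and no conditioned non-collider, so it is open.
Try {A, P}:
  P1: blocked at fork node A ∈ conditioning set.
  P2: blocked at fork node A ∈ conditioning set.
  P3: blocked at chain node P ∈ conditioning set.
  P4: blocked at fork node P ∈ conditioning set.
{A, P} contains no descendant of J and blocks every backdoor path.
Every element of {A, P} is needed (dropping A leaves P2 open; dropping P leaves P4 open), so no proper subset is valid.
Among all size-2 subsets of the eligible variables, only {A, P} blocks every backdoor path, so it is the unique smallest valid adjustment set.

{A, P}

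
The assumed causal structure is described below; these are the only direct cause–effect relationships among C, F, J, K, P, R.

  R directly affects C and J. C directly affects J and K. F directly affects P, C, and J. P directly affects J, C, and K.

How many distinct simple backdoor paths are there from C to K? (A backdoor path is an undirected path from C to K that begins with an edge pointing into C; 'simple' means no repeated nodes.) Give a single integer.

A backdoor path from C to K is any simple undirected path whose first edge points into C (i.e. leaves C via a parent).
Parents of C: {F, P, R}.
Enumerating:
  P1: C <- F -> P -> K
  P2: C <- F -> J <- P -> K
  P3: C <- R -> J <- F -> P -> K
  P4: C <- R -> J <- P -> K
  P5: C <- P -> K
That exhausts the simple backdoor paths. Count: 5.

5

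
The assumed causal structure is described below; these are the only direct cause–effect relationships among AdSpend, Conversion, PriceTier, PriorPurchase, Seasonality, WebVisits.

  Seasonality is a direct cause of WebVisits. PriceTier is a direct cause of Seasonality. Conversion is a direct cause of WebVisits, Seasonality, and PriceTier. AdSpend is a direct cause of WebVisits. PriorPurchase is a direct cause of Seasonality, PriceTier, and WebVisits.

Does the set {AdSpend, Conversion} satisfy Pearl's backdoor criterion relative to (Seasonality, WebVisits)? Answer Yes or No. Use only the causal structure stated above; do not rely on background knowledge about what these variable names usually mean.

Backdoor paths from Seasonality to WebVisits (paths whose first edge points into Seasonality):
  P1: Seasonality <- PriorPurchase -> PriceTier <- Conversion -> WebVisits
  P2: Seasonality <- PriorPurchase -> WebVisits
  P3: Seasonality <- Conversion -> PriceTier <- PriorPurchase -> WebVisits
  P4: Seasonality <- Conversion -> WebVisits
  P5: Seasonality <- PriceTier <- PriorPurchase -> WebVisits
  P6: Seasonality <- PriceTier <- Conversion -> WebVisits
Condition 1 (no descendant of Seasonality in the set): holds — descendants of Seasonality are {WebVisits}; none are in {AdSpend, Conversion}.
Condition 2 (every backdoor path blocked by {AdSpend, Conversion}):
  P1: blocked at collider PriceTier (neither it nor any descendant is in the conditioning set).
  P2: open — no interior node is in the conditioning set.
  P3: blocked at fork node Conversion ∈ conditioning set.
  P4: blocked at fork node Conversion ∈ conditioning set.
  P5: open — no interior node is in the conditioning set.
  P6: blocked at fork node Conversion ∈ conditioning set.
{AdSpend, Conversion} does not satisfy the backdoor criterion.

No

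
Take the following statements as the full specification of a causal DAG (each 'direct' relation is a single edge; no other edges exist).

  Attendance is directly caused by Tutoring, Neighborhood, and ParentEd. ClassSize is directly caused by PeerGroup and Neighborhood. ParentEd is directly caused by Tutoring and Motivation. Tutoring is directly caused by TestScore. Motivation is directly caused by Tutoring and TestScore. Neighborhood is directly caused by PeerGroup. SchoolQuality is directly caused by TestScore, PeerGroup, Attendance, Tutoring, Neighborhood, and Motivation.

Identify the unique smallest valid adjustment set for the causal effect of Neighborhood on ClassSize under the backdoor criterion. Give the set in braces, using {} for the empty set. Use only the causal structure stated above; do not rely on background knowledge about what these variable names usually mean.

{PeerGroup}

Variables eligible for adjustment (non-descendants of Neighborhood, excluding Neighborhood and ClassSize): {Motivation, ParentEd, PeerGroup, TestScore, Tutoring}.
Backdoor paths from Neighborhood to ClassSize:
  P1: Neighborhood <- PeerGroup -> ClassSize
The empty set is not sufficient: P1 (Neighborhood <- PeerGroup -> ClassSize) has no collider blocking it and no conditioned non-collider, so it is open.
Try {PeerGroup}:
  P1: blocked at fork node PeerGroup ∈ conditioning set.
{PeerGroup} contains no descendant of Neighborhood and blocks every backdoor path.
No other singleton works — e.g. {TestScore} leaves P1 open — so {PeerGroup} is the unique smallest valid adjustment set.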